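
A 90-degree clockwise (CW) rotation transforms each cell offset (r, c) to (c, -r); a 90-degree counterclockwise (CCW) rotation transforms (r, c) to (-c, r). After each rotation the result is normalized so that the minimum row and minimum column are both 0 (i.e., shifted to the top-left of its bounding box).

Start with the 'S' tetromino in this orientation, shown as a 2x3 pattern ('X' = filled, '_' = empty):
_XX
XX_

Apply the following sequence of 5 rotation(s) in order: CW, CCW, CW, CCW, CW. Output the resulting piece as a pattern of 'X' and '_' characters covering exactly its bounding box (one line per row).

Start:
_XX
XX_
After rotation 1 (CW):
X_
XX
_X
After rotation 2 (CCW):
_XX
XX_
After rotation 3 (CW):
X_
XX
_X
After rotation 4 (CCW):
_XX
XX_
After rotation 5 (CW):
X_
XX
_X

Answer: X_
XX
_X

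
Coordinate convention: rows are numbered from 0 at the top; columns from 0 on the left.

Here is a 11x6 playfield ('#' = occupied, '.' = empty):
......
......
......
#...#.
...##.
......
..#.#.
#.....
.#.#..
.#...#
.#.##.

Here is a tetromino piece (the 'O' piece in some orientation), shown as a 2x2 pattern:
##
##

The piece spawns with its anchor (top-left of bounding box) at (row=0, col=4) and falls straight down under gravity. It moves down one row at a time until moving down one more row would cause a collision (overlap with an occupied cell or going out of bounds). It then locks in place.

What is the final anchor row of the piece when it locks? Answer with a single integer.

Spawn at (row=0, col=4). Try each row:
  row 0: fits
  row 1: fits
  row 2: blocked -> lock at row 1

Answer: 1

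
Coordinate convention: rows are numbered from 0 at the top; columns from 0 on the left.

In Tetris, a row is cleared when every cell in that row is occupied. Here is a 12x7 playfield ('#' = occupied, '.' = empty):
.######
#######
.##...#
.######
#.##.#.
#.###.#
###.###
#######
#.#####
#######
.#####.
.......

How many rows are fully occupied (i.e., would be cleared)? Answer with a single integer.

Answer: 3

Derivation:
Check each row:
  row 0: 1 empty cell -> not full
  row 1: 0 empty cells -> FULL (clear)
  row 2: 4 empty cells -> not full
  row 3: 1 empty cell -> not full
  row 4: 3 empty cells -> not full
  row 5: 2 empty cells -> not full
  row 6: 1 empty cell -> not full
  row 7: 0 empty cells -> FULL (clear)
  row 8: 1 empty cell -> not full
  row 9: 0 empty cells -> FULL (clear)
  row 10: 2 empty cells -> not full
  row 11: 7 empty cells -> not full
Total rows cleared: 3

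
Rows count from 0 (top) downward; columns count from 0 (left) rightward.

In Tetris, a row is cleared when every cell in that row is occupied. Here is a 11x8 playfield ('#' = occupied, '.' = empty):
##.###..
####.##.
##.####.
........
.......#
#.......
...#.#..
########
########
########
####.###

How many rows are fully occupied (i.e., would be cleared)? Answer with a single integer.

Check each row:
  row 0: 3 empty cells -> not full
  row 1: 2 empty cells -> not full
  row 2: 2 empty cells -> not full
  row 3: 8 empty cells -> not full
  row 4: 7 empty cells -> not full
  row 5: 7 empty cells -> not full
  row 6: 6 empty cells -> not full
  row 7: 0 empty cells -> FULL (clear)
  row 8: 0 empty cells -> FULL (clear)
  row 9: 0 empty cells -> FULL (clear)
  row 10: 1 empty cell -> not full
Total rows cleared: 3

Answer: 3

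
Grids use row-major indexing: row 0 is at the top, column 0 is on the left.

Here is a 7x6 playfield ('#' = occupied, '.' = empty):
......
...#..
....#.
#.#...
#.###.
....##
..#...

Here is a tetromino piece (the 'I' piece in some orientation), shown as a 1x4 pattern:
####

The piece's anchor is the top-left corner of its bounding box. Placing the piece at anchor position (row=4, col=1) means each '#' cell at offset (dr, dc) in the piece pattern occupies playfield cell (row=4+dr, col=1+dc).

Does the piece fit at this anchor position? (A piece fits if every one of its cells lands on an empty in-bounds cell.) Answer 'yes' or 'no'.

Answer: no

Derivation:
Check each piece cell at anchor (4, 1):
  offset (0,0) -> (4,1): empty -> OK
  offset (0,1) -> (4,2): occupied ('#') -> FAIL
  offset (0,2) -> (4,3): occupied ('#') -> FAIL
  offset (0,3) -> (4,4): occupied ('#') -> FAIL
All cells valid: no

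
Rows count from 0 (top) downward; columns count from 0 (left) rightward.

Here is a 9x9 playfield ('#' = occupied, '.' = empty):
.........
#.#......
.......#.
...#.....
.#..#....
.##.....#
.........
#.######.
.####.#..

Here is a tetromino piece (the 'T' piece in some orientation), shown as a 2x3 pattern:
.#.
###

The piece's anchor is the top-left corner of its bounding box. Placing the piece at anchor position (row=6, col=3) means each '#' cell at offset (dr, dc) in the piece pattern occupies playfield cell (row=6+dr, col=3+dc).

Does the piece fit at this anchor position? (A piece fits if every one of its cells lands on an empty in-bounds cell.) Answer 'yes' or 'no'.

Check each piece cell at anchor (6, 3):
  offset (0,1) -> (6,4): empty -> OK
  offset (1,0) -> (7,3): occupied ('#') -> FAIL
  offset (1,1) -> (7,4): occupied ('#') -> FAIL
  offset (1,2) -> (7,5): occupied ('#') -> FAIL
All cells valid: no

Answer: no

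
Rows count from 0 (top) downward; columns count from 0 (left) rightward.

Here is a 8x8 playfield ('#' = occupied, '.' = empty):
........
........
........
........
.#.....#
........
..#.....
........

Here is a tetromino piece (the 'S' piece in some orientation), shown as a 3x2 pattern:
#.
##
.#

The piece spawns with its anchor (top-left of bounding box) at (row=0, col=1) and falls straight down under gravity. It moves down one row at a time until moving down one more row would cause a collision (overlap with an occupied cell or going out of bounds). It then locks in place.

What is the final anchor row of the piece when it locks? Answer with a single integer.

Spawn at (row=0, col=1). Try each row:
  row 0: fits
  row 1: fits
  row 2: fits
  row 3: blocked -> lock at row 2

Answer: 2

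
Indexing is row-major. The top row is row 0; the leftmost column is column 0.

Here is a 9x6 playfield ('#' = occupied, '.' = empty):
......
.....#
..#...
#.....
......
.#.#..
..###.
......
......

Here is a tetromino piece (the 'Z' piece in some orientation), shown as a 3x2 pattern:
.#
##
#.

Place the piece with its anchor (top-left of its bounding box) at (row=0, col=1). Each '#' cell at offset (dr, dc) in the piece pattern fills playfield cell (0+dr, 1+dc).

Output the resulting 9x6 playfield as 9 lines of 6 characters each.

Fill (0+0,1+1) = (0,2)
Fill (0+1,1+0) = (1,1)
Fill (0+1,1+1) = (1,2)
Fill (0+2,1+0) = (2,1)

Answer: ..#...
.##..#
.##...
#.....
......
.#.#..
..###.
......
......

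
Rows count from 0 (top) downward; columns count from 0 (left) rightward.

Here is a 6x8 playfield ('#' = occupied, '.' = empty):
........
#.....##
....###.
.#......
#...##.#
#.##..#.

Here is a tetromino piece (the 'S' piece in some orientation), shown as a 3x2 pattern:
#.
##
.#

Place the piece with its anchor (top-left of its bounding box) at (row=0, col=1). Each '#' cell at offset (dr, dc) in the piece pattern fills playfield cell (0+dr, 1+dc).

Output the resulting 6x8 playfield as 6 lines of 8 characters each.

Answer: .#......
###...##
..#.###.
.#......
#...##.#
#.##..#.

Derivation:
Fill (0+0,1+0) = (0,1)
Fill (0+1,1+0) = (1,1)
Fill (0+1,1+1) = (1,2)
Fill (0+2,1+1) = (2,2)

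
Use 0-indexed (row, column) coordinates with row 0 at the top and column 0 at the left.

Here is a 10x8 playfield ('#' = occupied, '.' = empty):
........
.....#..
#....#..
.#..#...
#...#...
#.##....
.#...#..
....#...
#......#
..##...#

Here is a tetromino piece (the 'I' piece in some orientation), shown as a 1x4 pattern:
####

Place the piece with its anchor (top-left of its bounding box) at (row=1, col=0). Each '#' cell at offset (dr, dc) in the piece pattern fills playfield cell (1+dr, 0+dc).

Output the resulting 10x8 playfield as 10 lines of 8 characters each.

Answer: ........
####.#..
#....#..
.#..#...
#...#...
#.##....
.#...#..
....#...
#......#
..##...#

Derivation:
Fill (1+0,0+0) = (1,0)
Fill (1+0,0+1) = (1,1)
Fill (1+0,0+2) = (1,2)
Fill (1+0,0+3) = (1,3)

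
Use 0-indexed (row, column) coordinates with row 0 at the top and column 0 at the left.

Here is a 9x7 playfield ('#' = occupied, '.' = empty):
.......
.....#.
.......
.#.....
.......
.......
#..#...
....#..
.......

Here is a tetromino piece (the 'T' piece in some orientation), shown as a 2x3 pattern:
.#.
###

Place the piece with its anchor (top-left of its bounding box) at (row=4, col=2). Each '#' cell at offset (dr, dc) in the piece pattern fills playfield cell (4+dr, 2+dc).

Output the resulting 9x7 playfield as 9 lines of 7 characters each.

Answer: .......
.....#.
.......
.#.....
...#...
..###..
#..#...
....#..
.......

Derivation:
Fill (4+0,2+1) = (4,3)
Fill (4+1,2+0) = (5,2)
Fill (4+1,2+1) = (5,3)
Fill (4+1,2+2) = (5,4)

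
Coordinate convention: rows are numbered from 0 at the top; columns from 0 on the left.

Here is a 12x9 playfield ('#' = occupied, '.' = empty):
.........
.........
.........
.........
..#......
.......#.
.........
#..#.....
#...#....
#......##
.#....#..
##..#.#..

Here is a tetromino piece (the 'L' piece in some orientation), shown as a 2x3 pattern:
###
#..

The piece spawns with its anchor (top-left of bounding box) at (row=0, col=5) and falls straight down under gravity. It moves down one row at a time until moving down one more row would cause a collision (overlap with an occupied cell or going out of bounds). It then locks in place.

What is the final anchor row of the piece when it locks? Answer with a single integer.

Spawn at (row=0, col=5). Try each row:
  row 0: fits
  row 1: fits
  row 2: fits
  row 3: fits
  row 4: fits
  row 5: blocked -> lock at row 4

Answer: 4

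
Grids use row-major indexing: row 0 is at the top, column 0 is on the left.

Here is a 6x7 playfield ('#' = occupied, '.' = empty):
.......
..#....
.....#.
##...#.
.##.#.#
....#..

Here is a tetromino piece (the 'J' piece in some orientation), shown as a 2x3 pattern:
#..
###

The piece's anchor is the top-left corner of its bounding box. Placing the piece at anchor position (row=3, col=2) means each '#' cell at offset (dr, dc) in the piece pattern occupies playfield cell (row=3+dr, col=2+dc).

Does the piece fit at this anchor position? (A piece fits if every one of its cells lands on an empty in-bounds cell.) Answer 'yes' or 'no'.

Check each piece cell at anchor (3, 2):
  offset (0,0) -> (3,2): empty -> OK
  offset (1,0) -> (4,2): occupied ('#') -> FAIL
  offset (1,1) -> (4,3): empty -> OK
  offset (1,2) -> (4,4): occupied ('#') -> FAIL
All cells valid: no

Answer: no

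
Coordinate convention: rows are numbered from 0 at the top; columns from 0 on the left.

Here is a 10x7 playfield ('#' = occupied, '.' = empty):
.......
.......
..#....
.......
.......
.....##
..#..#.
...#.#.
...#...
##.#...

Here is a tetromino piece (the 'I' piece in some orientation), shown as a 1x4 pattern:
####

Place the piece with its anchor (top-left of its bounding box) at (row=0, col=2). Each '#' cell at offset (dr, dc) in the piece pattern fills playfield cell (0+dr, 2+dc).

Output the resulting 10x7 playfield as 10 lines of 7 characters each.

Fill (0+0,2+0) = (0,2)
Fill (0+0,2+1) = (0,3)
Fill (0+0,2+2) = (0,4)
Fill (0+0,2+3) = (0,5)

Answer: ..####.
.......
..#....
.......
.......
.....##
..#..#.
...#.#.
...#...
##.#...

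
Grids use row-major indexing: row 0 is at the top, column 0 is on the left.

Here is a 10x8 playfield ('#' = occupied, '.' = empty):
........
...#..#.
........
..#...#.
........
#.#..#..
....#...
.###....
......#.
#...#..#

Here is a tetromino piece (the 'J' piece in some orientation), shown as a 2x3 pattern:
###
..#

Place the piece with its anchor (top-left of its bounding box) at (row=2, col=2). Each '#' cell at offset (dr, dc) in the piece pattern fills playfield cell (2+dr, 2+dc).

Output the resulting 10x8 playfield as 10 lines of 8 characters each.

Answer: ........
...#..#.
..###...
..#.#.#.
........
#.#..#..
....#...
.###....
......#.
#...#..#

Derivation:
Fill (2+0,2+0) = (2,2)
Fill (2+0,2+1) = (2,3)
Fill (2+0,2+2) = (2,4)
Fill (2+1,2+2) = (3,4)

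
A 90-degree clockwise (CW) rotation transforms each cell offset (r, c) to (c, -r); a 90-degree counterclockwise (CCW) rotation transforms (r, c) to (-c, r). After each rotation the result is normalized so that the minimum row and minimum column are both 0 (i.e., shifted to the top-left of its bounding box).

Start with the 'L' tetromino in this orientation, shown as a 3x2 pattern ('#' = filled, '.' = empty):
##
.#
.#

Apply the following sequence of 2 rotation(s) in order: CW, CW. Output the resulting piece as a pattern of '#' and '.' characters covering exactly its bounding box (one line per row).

Start:
##
.#
.#
After rotation 1 (CW):
..#
###
After rotation 2 (CW):
#.
#.
##

Answer: #.
#.
##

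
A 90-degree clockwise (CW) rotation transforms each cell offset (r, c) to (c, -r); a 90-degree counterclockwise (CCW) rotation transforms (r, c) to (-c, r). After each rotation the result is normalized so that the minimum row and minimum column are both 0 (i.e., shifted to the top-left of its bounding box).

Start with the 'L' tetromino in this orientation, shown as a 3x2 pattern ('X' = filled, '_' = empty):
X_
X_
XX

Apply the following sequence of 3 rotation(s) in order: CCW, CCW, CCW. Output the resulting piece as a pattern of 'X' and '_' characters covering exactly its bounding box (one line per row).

Answer: XXX
X__

Derivation:
Start:
X_
X_
XX
After rotation 1 (CCW):
__X
XXX
After rotation 2 (CCW):
XX
_X
_X
After rotation 3 (CCW):
XXX
X__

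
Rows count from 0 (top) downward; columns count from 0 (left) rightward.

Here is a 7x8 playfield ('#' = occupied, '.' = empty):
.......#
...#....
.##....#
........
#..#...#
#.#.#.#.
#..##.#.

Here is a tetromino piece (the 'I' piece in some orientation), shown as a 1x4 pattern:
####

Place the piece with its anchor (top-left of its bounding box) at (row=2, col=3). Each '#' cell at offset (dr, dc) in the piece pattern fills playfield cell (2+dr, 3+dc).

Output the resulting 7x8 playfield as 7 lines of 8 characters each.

Answer: .......#
...#....
.#######
........
#..#...#
#.#.#.#.
#..##.#.

Derivation:
Fill (2+0,3+0) = (2,3)
Fill (2+0,3+1) = (2,4)
Fill (2+0,3+2) = (2,5)
Fill (2+0,3+3) = (2,6)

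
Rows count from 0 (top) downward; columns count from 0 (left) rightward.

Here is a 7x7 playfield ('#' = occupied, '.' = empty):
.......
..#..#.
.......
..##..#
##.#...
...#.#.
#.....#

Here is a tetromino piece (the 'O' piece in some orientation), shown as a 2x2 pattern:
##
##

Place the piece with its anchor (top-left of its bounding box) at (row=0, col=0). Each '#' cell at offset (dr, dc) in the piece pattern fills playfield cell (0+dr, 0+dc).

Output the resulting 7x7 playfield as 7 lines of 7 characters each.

Answer: ##.....
###..#.
.......
..##..#
##.#...
...#.#.
#.....#

Derivation:
Fill (0+0,0+0) = (0,0)
Fill (0+0,0+1) = (0,1)
Fill (0+1,0+0) = (1,0)
Fill (0+1,0+1) = (1,1)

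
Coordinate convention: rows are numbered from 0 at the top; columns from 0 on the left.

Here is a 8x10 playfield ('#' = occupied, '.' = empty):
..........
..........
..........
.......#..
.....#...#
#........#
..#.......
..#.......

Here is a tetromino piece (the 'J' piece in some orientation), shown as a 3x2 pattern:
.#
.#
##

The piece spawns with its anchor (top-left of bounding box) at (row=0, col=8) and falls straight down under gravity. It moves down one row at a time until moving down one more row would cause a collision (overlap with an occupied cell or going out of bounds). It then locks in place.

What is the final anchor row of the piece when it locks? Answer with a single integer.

Spawn at (row=0, col=8). Try each row:
  row 0: fits
  row 1: fits
  row 2: blocked -> lock at row 1

Answer: 1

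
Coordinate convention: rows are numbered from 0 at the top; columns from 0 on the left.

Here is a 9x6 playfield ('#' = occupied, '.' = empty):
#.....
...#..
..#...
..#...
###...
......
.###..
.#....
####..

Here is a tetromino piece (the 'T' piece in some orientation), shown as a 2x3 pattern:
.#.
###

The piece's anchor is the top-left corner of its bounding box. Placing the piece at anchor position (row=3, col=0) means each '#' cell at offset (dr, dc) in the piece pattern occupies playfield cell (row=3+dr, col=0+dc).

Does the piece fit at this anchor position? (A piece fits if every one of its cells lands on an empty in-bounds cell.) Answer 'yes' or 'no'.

Answer: no

Derivation:
Check each piece cell at anchor (3, 0):
  offset (0,1) -> (3,1): empty -> OK
  offset (1,0) -> (4,0): occupied ('#') -> FAIL
  offset (1,1) -> (4,1): occupied ('#') -> FAIL
  offset (1,2) -> (4,2): occupied ('#') -> FAIL
All cells valid: no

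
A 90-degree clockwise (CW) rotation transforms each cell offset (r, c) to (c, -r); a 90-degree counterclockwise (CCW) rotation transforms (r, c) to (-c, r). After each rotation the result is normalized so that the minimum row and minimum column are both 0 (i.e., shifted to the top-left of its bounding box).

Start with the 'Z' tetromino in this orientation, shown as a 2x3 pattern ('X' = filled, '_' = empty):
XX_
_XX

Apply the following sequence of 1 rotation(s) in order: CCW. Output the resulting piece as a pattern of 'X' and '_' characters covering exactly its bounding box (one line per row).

Answer: _X
XX
X_

Derivation:
Start:
XX_
_XX
After rotation 1 (CCW):
_X
XX
X_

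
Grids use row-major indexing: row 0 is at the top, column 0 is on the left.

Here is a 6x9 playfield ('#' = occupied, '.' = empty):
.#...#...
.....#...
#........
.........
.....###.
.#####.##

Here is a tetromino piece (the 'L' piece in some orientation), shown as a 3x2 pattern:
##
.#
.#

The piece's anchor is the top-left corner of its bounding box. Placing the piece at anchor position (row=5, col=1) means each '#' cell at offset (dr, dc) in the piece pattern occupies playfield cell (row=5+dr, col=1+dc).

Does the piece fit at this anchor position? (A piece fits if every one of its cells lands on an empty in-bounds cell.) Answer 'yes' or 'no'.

Check each piece cell at anchor (5, 1):
  offset (0,0) -> (5,1): occupied ('#') -> FAIL
  offset (0,1) -> (5,2): occupied ('#') -> FAIL
  offset (1,1) -> (6,2): out of bounds -> FAIL
  offset (2,1) -> (7,2): out of bounds -> FAIL
All cells valid: no

Answer: no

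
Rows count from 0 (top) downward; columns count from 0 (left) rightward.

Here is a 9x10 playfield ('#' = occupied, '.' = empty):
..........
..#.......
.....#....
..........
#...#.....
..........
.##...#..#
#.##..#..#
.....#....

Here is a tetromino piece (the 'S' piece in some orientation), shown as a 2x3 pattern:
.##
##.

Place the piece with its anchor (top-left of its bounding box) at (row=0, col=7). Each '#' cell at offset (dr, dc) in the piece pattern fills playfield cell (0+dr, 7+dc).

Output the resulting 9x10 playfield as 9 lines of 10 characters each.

Fill (0+0,7+1) = (0,8)
Fill (0+0,7+2) = (0,9)
Fill (0+1,7+0) = (1,7)
Fill (0+1,7+1) = (1,8)

Answer: ........##
..#....##.
.....#....
..........
#...#.....
..........
.##...#..#
#.##..#..#
.....#....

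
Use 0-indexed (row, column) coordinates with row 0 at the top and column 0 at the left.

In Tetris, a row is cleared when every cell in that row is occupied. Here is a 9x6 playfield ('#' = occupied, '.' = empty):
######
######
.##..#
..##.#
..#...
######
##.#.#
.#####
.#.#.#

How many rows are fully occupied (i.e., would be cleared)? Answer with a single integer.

Answer: 3

Derivation:
Check each row:
  row 0: 0 empty cells -> FULL (clear)
  row 1: 0 empty cells -> FULL (clear)
  row 2: 3 empty cells -> not full
  row 3: 3 empty cells -> not full
  row 4: 5 empty cells -> not full
  row 5: 0 empty cells -> FULL (clear)
  row 6: 2 empty cells -> not full
  row 7: 1 empty cell -> not full
  row 8: 3 empty cells -> not full
Total rows cleared: 3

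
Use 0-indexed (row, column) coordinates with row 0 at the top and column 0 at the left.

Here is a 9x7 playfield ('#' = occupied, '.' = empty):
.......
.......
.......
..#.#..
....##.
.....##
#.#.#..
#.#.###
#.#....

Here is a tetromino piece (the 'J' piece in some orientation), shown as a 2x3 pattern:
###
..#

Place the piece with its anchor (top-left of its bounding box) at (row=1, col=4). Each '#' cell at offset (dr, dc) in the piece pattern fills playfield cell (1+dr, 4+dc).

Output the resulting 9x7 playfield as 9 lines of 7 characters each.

Fill (1+0,4+0) = (1,4)
Fill (1+0,4+1) = (1,5)
Fill (1+0,4+2) = (1,6)
Fill (1+1,4+2) = (2,6)

Answer: .......
....###
......#
..#.#..
....##.
.....##
#.#.#..
#.#.###
#.#....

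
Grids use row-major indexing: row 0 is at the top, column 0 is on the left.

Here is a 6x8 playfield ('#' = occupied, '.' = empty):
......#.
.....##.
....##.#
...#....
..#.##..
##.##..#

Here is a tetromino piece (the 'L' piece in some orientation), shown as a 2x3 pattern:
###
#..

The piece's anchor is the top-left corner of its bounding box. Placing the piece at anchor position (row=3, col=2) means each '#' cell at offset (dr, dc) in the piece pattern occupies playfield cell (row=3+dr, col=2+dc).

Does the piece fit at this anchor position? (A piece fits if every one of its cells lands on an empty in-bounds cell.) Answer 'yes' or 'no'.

Answer: no

Derivation:
Check each piece cell at anchor (3, 2):
  offset (0,0) -> (3,2): empty -> OK
  offset (0,1) -> (3,3): occupied ('#') -> FAIL
  offset (0,2) -> (3,4): empty -> OK
  offset (1,0) -> (4,2): occupied ('#') -> FAIL
All cells valid: no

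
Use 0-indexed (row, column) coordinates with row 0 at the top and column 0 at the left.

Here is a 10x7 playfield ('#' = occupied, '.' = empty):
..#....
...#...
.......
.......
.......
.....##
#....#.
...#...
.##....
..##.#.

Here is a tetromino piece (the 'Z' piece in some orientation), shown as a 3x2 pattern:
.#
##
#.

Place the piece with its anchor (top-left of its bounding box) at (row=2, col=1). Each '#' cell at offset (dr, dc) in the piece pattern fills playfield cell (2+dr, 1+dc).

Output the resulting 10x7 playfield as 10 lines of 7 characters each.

Fill (2+0,1+1) = (2,2)
Fill (2+1,1+0) = (3,1)
Fill (2+1,1+1) = (3,2)
Fill (2+2,1+0) = (4,1)

Answer: ..#....
...#...
..#....
.##....
.#.....
.....##
#....#.
...#...
.##....
..##.#.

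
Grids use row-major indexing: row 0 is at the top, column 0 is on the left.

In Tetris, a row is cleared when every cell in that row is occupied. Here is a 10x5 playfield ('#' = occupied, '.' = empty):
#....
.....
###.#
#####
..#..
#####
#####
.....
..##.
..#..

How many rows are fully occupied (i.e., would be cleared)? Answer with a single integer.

Check each row:
  row 0: 4 empty cells -> not full
  row 1: 5 empty cells -> not full
  row 2: 1 empty cell -> not full
  row 3: 0 empty cells -> FULL (clear)
  row 4: 4 empty cells -> not full
  row 5: 0 empty cells -> FULL (clear)
  row 6: 0 empty cells -> FULL (clear)
  row 7: 5 empty cells -> not full
  row 8: 3 empty cells -> not full
  row 9: 4 empty cells -> not full
Total rows cleared: 3

Answer: 3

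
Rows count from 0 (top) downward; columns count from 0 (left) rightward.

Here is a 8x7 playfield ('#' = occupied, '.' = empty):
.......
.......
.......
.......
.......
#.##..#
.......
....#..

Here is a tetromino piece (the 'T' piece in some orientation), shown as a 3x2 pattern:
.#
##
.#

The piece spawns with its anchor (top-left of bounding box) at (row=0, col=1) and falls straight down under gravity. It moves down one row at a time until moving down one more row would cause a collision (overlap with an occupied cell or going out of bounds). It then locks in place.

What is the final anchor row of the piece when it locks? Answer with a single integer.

Spawn at (row=0, col=1). Try each row:
  row 0: fits
  row 1: fits
  row 2: fits
  row 3: blocked -> lock at row 2

Answer: 2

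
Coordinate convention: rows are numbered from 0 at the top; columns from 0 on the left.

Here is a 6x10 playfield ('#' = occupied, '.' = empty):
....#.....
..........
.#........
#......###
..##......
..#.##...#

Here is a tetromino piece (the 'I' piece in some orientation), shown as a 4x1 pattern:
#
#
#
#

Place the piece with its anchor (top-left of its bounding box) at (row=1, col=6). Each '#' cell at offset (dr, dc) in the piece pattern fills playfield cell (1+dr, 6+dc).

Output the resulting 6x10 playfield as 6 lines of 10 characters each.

Answer: ....#.....
......#...
.#....#...
#.....####
..##..#...
..#.##...#

Derivation:
Fill (1+0,6+0) = (1,6)
Fill (1+1,6+0) = (2,6)
Fill (1+2,6+0) = (3,6)
Fill (1+3,6+0) = (4,6)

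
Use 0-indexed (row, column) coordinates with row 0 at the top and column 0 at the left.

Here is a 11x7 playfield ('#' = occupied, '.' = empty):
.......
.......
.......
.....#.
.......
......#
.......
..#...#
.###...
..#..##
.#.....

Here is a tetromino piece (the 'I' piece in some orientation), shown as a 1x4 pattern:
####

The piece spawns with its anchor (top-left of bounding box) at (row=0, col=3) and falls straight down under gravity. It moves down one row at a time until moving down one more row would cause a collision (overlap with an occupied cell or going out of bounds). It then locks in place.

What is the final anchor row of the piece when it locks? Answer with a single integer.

Answer: 2

Derivation:
Spawn at (row=0, col=3). Try each row:
  row 0: fits
  row 1: fits
  row 2: fits
  row 3: blocked -> lock at row 2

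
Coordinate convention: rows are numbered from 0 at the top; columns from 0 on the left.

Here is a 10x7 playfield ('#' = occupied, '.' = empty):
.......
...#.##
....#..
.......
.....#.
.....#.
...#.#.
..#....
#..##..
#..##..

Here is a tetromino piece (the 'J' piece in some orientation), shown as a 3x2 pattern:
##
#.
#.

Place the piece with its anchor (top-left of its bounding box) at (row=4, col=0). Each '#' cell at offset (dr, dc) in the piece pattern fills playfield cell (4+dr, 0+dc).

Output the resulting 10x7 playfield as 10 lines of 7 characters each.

Fill (4+0,0+0) = (4,0)
Fill (4+0,0+1) = (4,1)
Fill (4+1,0+0) = (5,0)
Fill (4+2,0+0) = (6,0)

Answer: .......
...#.##
....#..
.......
##...#.
#....#.
#..#.#.
..#....
#..##..
#..##..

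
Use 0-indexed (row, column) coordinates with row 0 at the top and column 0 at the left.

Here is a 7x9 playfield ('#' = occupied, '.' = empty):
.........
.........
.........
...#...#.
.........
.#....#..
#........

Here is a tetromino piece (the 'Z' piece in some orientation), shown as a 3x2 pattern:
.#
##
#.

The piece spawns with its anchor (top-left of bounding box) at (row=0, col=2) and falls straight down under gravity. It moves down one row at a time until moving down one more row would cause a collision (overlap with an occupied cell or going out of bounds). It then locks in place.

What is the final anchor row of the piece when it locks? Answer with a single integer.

Answer: 1

Derivation:
Spawn at (row=0, col=2). Try each row:
  row 0: fits
  row 1: fits
  row 2: blocked -> lock at row 1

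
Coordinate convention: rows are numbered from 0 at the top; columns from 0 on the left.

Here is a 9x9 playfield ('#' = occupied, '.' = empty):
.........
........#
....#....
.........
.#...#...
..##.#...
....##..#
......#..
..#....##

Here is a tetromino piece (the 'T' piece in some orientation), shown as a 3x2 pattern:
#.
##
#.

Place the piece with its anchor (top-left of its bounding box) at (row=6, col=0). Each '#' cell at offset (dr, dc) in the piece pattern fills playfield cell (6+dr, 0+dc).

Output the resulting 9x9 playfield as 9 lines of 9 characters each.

Fill (6+0,0+0) = (6,0)
Fill (6+1,0+0) = (7,0)
Fill (6+1,0+1) = (7,1)
Fill (6+2,0+0) = (8,0)

Answer: .........
........#
....#....
.........
.#...#...
..##.#...
#...##..#
##....#..
#.#....##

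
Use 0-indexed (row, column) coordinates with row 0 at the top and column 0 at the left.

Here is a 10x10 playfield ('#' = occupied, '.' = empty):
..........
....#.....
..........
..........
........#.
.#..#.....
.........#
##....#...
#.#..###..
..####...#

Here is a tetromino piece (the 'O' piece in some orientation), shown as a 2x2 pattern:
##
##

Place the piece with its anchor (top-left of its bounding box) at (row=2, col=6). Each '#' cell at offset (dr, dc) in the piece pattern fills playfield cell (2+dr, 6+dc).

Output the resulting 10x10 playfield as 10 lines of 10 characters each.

Answer: ..........
....#.....
......##..
......##..
........#.
.#..#.....
.........#
##....#...
#.#..###..
..####...#

Derivation:
Fill (2+0,6+0) = (2,6)
Fill (2+0,6+1) = (2,7)
Fill (2+1,6+0) = (3,6)
Fill (2+1,6+1) = (3,7)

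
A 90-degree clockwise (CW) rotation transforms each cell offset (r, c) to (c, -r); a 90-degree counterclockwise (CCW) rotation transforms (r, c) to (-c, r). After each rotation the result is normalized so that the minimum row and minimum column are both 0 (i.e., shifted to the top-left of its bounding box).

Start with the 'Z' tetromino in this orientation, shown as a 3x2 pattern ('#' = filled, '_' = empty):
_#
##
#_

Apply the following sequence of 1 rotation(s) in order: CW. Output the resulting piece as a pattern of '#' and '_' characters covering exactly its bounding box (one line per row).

Start:
_#
##
#_
After rotation 1 (CW):
##_
_##

Answer: ##_
_##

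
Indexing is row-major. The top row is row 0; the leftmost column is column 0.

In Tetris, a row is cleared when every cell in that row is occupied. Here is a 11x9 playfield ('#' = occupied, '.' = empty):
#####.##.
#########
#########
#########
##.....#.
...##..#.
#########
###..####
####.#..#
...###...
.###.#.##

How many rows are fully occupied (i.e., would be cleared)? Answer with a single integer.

Check each row:
  row 0: 2 empty cells -> not full
  row 1: 0 empty cells -> FULL (clear)
  row 2: 0 empty cells -> FULL (clear)
  row 3: 0 empty cells -> FULL (clear)
  row 4: 6 empty cells -> not full
  row 5: 6 empty cells -> not full
  row 6: 0 empty cells -> FULL (clear)
  row 7: 2 empty cells -> not full
  row 8: 3 empty cells -> not full
  row 9: 6 empty cells -> not full
  row 10: 3 empty cells -> not full
Total rows cleared: 4

Answer: 4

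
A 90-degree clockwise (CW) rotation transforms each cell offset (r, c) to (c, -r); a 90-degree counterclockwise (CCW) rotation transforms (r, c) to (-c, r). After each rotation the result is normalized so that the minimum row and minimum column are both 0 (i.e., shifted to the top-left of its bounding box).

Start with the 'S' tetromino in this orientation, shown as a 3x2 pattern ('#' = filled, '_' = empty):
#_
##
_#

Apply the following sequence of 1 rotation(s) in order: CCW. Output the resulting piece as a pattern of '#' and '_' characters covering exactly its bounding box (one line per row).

Answer: _##
##_

Derivation:
Start:
#_
##
_#
After rotation 1 (CCW):
_##
##_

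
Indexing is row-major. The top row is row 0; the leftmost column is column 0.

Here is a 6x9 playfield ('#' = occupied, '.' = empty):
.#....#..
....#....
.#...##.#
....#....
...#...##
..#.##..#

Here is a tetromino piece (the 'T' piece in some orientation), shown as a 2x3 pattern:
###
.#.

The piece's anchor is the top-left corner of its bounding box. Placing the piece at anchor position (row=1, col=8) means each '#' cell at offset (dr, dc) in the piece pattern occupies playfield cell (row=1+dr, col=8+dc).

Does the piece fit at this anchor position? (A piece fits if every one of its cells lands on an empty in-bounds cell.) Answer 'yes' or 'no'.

Answer: no

Derivation:
Check each piece cell at anchor (1, 8):
  offset (0,0) -> (1,8): empty -> OK
  offset (0,1) -> (1,9): out of bounds -> FAIL
  offset (0,2) -> (1,10): out of bounds -> FAIL
  offset (1,1) -> (2,9): out of bounds -> FAIL
All cells valid: no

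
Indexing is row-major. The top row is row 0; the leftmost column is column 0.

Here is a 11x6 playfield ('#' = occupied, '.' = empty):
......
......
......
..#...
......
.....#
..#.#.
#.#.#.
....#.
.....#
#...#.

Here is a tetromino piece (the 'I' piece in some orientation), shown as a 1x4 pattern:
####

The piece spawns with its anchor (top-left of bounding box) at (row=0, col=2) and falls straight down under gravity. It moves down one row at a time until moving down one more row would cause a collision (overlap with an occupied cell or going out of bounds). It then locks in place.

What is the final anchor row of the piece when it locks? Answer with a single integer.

Answer: 2

Derivation:
Spawn at (row=0, col=2). Try each row:
  row 0: fits
  row 1: fits
  row 2: fits
  row 3: blocked -> lock at row 2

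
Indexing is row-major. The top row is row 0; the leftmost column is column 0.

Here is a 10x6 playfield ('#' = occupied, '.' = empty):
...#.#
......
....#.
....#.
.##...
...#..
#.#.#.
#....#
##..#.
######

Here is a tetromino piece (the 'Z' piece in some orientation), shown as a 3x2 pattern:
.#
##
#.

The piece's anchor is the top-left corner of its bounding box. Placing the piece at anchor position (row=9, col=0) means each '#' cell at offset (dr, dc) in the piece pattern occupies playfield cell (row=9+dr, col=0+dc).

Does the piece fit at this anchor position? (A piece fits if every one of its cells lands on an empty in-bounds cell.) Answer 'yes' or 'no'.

Check each piece cell at anchor (9, 0):
  offset (0,1) -> (9,1): occupied ('#') -> FAIL
  offset (1,0) -> (10,0): out of bounds -> FAIL
  offset (1,1) -> (10,1): out of bounds -> FAIL
  offset (2,0) -> (11,0): out of bounds -> FAIL
All cells valid: no

Answer: no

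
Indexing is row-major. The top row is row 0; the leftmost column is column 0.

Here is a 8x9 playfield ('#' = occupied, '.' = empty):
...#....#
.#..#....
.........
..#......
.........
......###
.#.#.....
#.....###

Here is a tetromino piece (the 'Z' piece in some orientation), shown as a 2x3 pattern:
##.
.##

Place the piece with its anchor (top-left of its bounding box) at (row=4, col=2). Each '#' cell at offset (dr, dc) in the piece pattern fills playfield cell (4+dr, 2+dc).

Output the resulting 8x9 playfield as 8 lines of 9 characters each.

Answer: ...#....#
.#..#....
.........
..#......
..##.....
...##.###
.#.#.....
#.....###

Derivation:
Fill (4+0,2+0) = (4,2)
Fill (4+0,2+1) = (4,3)
Fill (4+1,2+1) = (5,3)
Fill (4+1,2+2) = (5,4)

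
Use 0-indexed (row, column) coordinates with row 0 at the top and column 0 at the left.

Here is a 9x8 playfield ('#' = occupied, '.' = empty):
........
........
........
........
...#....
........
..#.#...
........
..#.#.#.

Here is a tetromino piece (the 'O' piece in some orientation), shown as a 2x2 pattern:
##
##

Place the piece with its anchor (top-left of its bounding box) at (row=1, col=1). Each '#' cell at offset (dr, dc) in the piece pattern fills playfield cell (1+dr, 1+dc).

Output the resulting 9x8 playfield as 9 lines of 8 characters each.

Answer: ........
.##.....
.##.....
........
...#....
........
..#.#...
........
..#.#.#.

Derivation:
Fill (1+0,1+0) = (1,1)
Fill (1+0,1+1) = (1,2)
Fill (1+1,1+0) = (2,1)
Fill (1+1,1+1) = (2,2)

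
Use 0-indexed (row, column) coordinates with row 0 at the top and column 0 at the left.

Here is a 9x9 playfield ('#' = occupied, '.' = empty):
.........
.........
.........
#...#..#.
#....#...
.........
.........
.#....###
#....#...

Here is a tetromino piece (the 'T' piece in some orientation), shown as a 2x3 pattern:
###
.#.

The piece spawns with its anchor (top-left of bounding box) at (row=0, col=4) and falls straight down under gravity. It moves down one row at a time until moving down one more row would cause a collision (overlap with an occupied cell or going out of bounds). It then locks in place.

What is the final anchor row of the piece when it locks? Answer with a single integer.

Spawn at (row=0, col=4). Try each row:
  row 0: fits
  row 1: fits
  row 2: fits
  row 3: blocked -> lock at row 2

Answer: 2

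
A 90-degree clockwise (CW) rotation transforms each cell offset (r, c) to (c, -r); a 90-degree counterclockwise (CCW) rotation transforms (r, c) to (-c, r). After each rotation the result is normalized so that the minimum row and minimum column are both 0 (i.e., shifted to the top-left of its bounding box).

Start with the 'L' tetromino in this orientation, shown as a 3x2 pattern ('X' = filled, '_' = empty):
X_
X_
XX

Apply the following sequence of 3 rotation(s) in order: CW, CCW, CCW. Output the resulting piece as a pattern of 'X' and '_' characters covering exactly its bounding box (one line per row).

Start:
X_
X_
XX
After rotation 1 (CW):
XXX
X__
After rotation 2 (CCW):
X_
X_
XX
After rotation 3 (CCW):
__X
XXX

Answer: __X
XXX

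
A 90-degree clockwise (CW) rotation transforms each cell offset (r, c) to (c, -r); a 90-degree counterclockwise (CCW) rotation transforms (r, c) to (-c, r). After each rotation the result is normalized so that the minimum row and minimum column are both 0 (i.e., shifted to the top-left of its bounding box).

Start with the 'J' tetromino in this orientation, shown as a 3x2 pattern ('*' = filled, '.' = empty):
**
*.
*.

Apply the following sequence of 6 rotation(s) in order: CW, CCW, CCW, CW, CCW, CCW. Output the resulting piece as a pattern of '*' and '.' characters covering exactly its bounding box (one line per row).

Answer: .*
.*
**

Derivation:
Start:
**
*.
*.
After rotation 1 (CW):
***
..*
After rotation 2 (CCW):
**
*.
*.
After rotation 3 (CCW):
*..
***
After rotation 4 (CW):
**
*.
*.
After rotation 5 (CCW):
*..
***
After rotation 6 (CCW):
.*
.*
**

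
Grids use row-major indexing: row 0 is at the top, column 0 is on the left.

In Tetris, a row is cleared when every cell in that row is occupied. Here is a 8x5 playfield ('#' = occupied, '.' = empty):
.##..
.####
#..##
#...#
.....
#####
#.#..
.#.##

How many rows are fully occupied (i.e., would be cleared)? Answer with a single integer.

Check each row:
  row 0: 3 empty cells -> not full
  row 1: 1 empty cell -> not full
  row 2: 2 empty cells -> not full
  row 3: 3 empty cells -> not full
  row 4: 5 empty cells -> not full
  row 5: 0 empty cells -> FULL (clear)
  row 6: 3 empty cells -> not full
  row 7: 2 empty cells -> not full
Total rows cleared: 1

Answer: 1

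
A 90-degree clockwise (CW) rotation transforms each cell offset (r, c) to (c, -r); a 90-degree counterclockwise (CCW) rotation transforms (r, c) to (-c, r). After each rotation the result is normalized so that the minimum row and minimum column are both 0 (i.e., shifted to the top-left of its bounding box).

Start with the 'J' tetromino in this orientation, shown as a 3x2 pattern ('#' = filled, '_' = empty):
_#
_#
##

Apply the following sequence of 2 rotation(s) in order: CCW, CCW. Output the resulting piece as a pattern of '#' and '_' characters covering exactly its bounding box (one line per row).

Start:
_#
_#
##
After rotation 1 (CCW):
###
__#
After rotation 2 (CCW):
##
#_
#_

Answer: ##
#_
#_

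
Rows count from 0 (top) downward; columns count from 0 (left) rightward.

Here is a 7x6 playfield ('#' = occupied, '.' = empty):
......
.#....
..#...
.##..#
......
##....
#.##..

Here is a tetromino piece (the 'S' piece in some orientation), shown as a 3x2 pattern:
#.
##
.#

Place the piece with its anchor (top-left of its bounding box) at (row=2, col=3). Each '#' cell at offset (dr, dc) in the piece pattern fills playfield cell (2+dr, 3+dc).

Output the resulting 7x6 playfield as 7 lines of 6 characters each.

Answer: ......
.#....
..##..
.#####
....#.
##....
#.##..

Derivation:
Fill (2+0,3+0) = (2,3)
Fill (2+1,3+0) = (3,3)
Fill (2+1,3+1) = (3,4)
Fill (2+2,3+1) = (4,4)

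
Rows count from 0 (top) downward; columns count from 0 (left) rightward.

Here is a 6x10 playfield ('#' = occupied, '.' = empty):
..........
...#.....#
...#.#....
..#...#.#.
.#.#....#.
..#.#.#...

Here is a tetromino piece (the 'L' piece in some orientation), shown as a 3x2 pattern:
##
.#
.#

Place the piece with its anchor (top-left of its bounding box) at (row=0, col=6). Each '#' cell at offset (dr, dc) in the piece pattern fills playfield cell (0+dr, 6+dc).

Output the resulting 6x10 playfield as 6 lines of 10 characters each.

Fill (0+0,6+0) = (0,6)
Fill (0+0,6+1) = (0,7)
Fill (0+1,6+1) = (1,7)
Fill (0+2,6+1) = (2,7)

Answer: ......##..
...#...#.#
...#.#.#..
..#...#.#.
.#.#....#.
..#.#.#...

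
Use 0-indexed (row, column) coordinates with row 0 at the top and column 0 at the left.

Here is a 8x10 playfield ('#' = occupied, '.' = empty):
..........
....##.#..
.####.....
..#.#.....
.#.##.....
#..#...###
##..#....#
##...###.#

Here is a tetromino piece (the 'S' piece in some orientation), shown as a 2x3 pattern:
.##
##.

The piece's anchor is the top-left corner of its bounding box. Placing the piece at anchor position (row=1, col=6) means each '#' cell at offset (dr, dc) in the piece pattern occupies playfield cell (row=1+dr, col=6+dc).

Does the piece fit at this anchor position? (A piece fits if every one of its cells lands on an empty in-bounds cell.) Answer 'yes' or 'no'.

Answer: no

Derivation:
Check each piece cell at anchor (1, 6):
  offset (0,1) -> (1,7): occupied ('#') -> FAIL
  offset (0,2) -> (1,8): empty -> OK
  offset (1,0) -> (2,6): empty -> OK
  offset (1,1) -> (2,7): empty -> OK
All cells valid: no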